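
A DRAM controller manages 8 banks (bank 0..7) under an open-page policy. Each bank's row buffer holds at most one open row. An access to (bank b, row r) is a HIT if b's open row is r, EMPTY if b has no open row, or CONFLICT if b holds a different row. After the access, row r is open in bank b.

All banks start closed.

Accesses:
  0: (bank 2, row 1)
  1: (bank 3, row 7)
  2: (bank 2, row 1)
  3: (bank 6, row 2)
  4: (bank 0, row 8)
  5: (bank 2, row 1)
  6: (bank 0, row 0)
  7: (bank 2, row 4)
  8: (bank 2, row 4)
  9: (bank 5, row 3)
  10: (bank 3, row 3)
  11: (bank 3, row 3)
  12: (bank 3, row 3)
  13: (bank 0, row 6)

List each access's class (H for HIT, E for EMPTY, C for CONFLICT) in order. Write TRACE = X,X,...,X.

TRACE = E,E,H,E,E,H,C,C,H,E,C,H,H,C

0: bank 2 row 1 — prev None → EMPTY
1: bank 3 row 7 — prev None → EMPTY
2: bank 2 row 1 — prev 1 → HIT
3: bank 6 row 2 — prev None → EMPTY
4: bank 0 row 8 — prev None → EMPTY
5: bank 2 row 1 — prev 1 → HIT
6: bank 0 row 0 — prev 8 → CONFLICT
7: bank 2 row 4 — prev 1 → CONFLICT
8: bank 2 row 4 — prev 4 → HIT
9: bank 5 row 3 — prev None → EMPTY
10: bank 3 row 3 — prev 7 → CONFLICT
11: bank 3 row 3 — prev 3 → HIT
12: bank 3 row 3 — prev 3 → HIT
13: bank 0 row 6 — prev 0 → CONFLICT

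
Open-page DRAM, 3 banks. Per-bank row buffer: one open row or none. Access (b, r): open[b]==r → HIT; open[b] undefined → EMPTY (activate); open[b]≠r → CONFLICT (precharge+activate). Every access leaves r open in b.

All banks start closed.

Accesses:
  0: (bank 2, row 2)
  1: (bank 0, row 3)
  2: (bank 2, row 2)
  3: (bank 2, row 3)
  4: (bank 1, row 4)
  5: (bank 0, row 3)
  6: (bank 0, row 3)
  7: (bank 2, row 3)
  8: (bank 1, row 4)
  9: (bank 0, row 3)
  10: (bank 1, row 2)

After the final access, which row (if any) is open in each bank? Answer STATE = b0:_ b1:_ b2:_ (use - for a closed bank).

STATE = b0:3 b1:2 b2:3

step 0: bank2 None->2 [EMPTY]
step 1: bank0 None->3 [EMPTY]
step 2: bank2 2->2 [HIT]
step 3: bank2 2->3 [CONFLICT]
step 4: bank1 None->4 [EMPTY]
step 5: bank0 3->3 [HIT]
step 6: bank0 3->3 [HIT]
step 7: bank2 3->3 [HIT]
step 8: bank1 4->4 [HIT]
step 9: bank0 3->3 [HIT]
step 10: bank1 4->2 [CONFLICT]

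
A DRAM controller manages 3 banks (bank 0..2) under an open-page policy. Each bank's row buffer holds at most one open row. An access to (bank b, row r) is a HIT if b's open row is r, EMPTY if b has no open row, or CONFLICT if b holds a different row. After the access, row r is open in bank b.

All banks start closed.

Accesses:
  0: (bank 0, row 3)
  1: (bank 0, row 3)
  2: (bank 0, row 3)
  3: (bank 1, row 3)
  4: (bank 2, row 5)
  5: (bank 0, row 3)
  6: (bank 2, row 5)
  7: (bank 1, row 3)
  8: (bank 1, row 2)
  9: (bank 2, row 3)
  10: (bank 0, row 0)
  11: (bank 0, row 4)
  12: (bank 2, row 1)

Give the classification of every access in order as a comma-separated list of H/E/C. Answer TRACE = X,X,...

#0 (0,3) E
#1 (0,3) H  (was 3)
#2 (0,3) H  (was 3)
#3 (1,3) E
#4 (2,5) E
#5 (0,3) H  (was 3)
#6 (2,5) H  (was 5)
#7 (1,3) H  (was 3)
#8 (1,2) C  (was 3)
#9 (2,3) C  (was 5)
#10 (0,0) C  (was 3)
#11 (0,4) C  (was 0)
#12 (2,1) C  (was 3)

TRACE = E,H,H,E,E,H,H,H,C,C,C,C,C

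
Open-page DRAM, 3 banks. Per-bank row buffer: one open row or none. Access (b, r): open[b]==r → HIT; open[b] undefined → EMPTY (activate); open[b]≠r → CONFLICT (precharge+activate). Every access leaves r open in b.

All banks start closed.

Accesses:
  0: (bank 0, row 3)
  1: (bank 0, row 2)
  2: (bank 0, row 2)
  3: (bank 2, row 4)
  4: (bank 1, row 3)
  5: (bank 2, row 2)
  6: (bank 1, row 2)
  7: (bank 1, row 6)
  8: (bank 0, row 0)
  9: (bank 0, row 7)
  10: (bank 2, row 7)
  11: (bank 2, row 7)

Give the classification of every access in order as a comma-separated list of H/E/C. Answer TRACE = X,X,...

#0 (0,3) E
#1 (0,2) C  (was 3)
#2 (0,2) H  (was 2)
#3 (2,4) E
#4 (1,3) E
#5 (2,2) C  (was 4)
#6 (1,2) C  (was 3)
#7 (1,6) C  (was 2)
#8 (0,0) C  (was 2)
#9 (0,7) C  (was 0)
#10 (2,7) C  (was 2)
#11 (2,7) H  (was 7)

TRACE = E,C,H,E,E,C,C,C,C,C,C,H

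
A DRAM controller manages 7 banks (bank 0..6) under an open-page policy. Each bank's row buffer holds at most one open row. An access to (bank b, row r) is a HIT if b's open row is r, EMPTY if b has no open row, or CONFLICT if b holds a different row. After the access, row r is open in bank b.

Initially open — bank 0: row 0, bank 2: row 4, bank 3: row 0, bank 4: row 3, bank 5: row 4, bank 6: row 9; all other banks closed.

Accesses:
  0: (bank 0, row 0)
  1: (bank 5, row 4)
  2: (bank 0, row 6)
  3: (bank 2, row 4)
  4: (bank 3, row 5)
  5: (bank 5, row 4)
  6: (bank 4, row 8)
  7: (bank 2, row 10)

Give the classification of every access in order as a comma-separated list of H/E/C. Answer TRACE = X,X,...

0: bank 0 row 0 — prev 0 → HIT
1: bank 5 row 4 — prev 4 → HIT
2: bank 0 row 6 — prev 0 → CONFLICT
3: bank 2 row 4 — prev 4 → HIT
4: bank 3 row 5 — prev 0 → CONFLICT
5: bank 5 row 4 — prev 4 → HIT
6: bank 4 row 8 — prev 3 → CONFLICT
7: bank 2 row 10 — prev 4 → CONFLICT

TRACE = H,H,C,H,C,H,C,C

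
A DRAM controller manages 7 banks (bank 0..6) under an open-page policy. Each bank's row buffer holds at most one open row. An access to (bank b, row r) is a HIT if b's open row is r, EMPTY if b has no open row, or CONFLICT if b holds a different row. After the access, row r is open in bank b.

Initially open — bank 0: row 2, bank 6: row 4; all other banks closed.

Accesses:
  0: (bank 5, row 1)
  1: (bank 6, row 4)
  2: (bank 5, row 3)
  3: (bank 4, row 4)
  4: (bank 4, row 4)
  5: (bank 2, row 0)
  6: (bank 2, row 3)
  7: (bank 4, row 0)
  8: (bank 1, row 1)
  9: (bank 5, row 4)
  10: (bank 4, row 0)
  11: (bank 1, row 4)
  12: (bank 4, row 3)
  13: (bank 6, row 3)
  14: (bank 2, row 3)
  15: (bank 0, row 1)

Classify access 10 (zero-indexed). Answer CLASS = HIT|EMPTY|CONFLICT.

0: bank 5 row 1 — prev None → EMPTY
1: bank 6 row 4 — prev 4 → HIT
2: bank 5 row 3 — prev 1 → CONFLICT
3: bank 4 row 4 — prev None → EMPTY
4: bank 4 row 4 — prev 4 → HIT
5: bank 2 row 0 — prev None → EMPTY
6: bank 2 row 3 — prev 0 → CONFLICT
7: bank 4 row 0 — prev 4 → CONFLICT
8: bank 1 row 1 — prev None → EMPTY
9: bank 5 row 4 — prev 3 → CONFLICT
10: bank 4 row 0 — prev 0 → HIT
11: bank 1 row 4 — prev 1 → CONFLICT
12: bank 4 row 3 — prev 0 → CONFLICT
13: bank 6 row 3 — prev 4 → CONFLICT
14: bank 2 row 3 — prev 3 → HIT
15: bank 0 row 1 — prev 2 → CONFLICT

CLASS = HIT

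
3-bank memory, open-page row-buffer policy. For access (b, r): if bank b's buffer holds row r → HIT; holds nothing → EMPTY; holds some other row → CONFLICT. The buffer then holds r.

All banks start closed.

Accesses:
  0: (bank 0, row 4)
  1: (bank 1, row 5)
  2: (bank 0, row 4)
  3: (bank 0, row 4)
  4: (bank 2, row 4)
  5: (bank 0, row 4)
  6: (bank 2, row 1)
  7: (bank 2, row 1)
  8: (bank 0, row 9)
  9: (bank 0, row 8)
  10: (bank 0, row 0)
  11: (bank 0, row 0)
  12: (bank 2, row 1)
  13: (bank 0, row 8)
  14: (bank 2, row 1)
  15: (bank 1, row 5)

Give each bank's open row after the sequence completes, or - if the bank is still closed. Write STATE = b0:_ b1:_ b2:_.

#0 (0,4) E
#1 (1,5) E
#2 (0,4) H  (was 4)
#3 (0,4) H  (was 4)
#4 (2,4) E
#5 (0,4) H  (was 4)
#6 (2,1) C  (was 4)
#7 (2,1) H  (was 1)
#8 (0,9) C  (was 4)
#9 (0,8) C  (was 9)
#10 (0,0) C  (was 8)
#11 (0,0) H  (was 0)
#12 (2,1) H  (was 1)
#13 (0,8) C  (was 0)
#14 (2,1) H  (was 1)
#15 (1,5) H  (was 5)

STATE = b0:8 b1:5 b2:1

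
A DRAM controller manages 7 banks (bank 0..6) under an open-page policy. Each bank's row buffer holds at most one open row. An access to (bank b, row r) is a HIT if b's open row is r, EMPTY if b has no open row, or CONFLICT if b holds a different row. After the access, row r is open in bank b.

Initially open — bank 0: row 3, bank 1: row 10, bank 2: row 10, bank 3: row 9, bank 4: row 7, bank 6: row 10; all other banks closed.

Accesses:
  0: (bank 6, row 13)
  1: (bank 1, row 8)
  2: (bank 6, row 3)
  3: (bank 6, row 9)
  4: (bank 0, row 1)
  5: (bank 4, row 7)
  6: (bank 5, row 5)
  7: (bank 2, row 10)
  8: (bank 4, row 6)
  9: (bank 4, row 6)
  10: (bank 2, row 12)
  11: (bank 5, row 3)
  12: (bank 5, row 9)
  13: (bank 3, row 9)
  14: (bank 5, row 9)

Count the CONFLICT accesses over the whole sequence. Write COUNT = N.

  [0] b6 r13: had r10 ⇒ C
  [1] b1 r8: had r10 ⇒ C
  [2] b6 r3: had r13 ⇒ C
  [3] b6 r9: had r3 ⇒ C
  [4] b0 r1: had r3 ⇒ C
  [5] b4 r7: had r7 ⇒ H
  [6] b5 r5: no row ⇒ E
  [7] b2 r10: had r10 ⇒ H
  [8] b4 r6: had r7 ⇒ C
  [9] b4 r6: had r6 ⇒ H
  [10] b2 r12: had r10 ⇒ C
  [11] b5 r3: had r5 ⇒ C
  [12] b5 r9: had r3 ⇒ C
  [13] b3 r9: had r9 ⇒ H
  [14] b5 r9: had r9 ⇒ H

COUNT = 9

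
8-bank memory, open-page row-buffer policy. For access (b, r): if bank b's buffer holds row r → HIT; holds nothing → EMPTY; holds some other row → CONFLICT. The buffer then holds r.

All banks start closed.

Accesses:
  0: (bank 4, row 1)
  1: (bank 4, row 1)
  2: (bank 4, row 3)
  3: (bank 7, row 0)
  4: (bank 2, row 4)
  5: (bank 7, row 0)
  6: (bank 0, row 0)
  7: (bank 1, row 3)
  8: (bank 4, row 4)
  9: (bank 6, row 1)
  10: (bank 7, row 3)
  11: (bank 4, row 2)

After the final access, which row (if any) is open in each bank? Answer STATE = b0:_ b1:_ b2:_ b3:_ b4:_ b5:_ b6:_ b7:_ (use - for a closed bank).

step 0: bank4 None->1 [EMPTY]
step 1: bank4 1->1 [HIT]
step 2: bank4 1->3 [CONFLICT]
step 3: bank7 None->0 [EMPTY]
step 4: bank2 None->4 [EMPTY]
step 5: bank7 0->0 [HIT]
step 6: bank0 None->0 [EMPTY]
step 7: bank1 None->3 [EMPTY]
step 8: bank4 3->4 [CONFLICT]
step 9: bank6 None->1 [EMPTY]
step 10: bank7 0->3 [CONFLICT]
step 11: bank4 4->2 [CONFLICT]

STATE = b0:0 b1:3 b2:4 b3:- b4:2 b5:- b6:1 b7:3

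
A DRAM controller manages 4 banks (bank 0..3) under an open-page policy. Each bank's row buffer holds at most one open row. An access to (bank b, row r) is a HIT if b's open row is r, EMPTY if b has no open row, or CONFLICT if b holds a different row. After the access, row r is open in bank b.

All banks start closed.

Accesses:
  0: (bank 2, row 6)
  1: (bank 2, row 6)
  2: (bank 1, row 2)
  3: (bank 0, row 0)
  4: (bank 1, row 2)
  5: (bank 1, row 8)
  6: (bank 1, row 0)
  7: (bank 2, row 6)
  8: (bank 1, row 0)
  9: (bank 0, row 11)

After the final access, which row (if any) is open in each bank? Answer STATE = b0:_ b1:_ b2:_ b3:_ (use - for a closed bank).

0: bank 2 row 6 — prev None → EMPTY
1: bank 2 row 6 — prev 6 → HIT
2: bank 1 row 2 — prev None → EMPTY
3: bank 0 row 0 — prev None → EMPTY
4: bank 1 row 2 — prev 2 → HIT
5: bank 1 row 8 — prev 2 → CONFLICT
6: bank 1 row 0 — prev 8 → CONFLICT
7: bank 2 row 6 — prev 6 → HIT
8: bank 1 row 0 — prev 0 → HIT
9: bank 0 row 11 — prev 0 → CONFLICT

STATE = b0:11 b1:0 b2:6 b3:-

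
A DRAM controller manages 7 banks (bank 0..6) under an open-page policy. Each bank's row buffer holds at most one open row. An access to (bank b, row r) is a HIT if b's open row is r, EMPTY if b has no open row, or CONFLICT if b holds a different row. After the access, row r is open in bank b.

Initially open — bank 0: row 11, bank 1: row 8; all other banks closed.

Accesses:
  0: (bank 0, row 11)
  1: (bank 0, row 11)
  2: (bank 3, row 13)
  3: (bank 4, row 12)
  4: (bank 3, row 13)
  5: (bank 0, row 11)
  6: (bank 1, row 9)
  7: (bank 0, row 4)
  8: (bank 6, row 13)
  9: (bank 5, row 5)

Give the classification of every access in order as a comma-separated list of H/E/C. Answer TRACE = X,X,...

TRACE = H,H,E,E,H,H,C,C,E,E

#0 (0,11) H  (was 11)
#1 (0,11) H  (was 11)
#2 (3,13) E
#3 (4,12) E
#4 (3,13) H  (was 13)
#5 (0,11) H  (was 11)
#6 (1,9) C  (was 8)
#7 (0,4) C  (was 11)
#8 (6,13) E
#9 (5,5) E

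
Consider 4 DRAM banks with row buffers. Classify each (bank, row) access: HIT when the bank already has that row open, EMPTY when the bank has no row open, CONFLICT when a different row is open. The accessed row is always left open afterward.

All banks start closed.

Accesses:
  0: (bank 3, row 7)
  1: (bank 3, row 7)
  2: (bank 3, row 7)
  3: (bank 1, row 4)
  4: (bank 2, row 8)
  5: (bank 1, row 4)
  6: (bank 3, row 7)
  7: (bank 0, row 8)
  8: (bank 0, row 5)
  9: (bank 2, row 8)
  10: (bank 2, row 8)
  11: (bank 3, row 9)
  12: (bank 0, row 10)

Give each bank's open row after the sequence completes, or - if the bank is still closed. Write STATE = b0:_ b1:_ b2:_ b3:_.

0: bank 3 row 7 — prev None → EMPTY
1: bank 3 row 7 — prev 7 → HIT
2: bank 3 row 7 — prev 7 → HIT
3: bank 1 row 4 — prev None → EMPTY
4: bank 2 row 8 — prev None → EMPTY
5: bank 1 row 4 — prev 4 → HIT
6: bank 3 row 7 — prev 7 → HIT
7: bank 0 row 8 — prev None → EMPTY
8: bank 0 row 5 — prev 8 → CONFLICT
9: bank 2 row 8 — prev 8 → HIT
10: bank 2 row 8 — prev 8 → HIT
11: bank 3 row 9 — prev 7 → CONFLICT
12: bank 0 row 10 — prev 5 → CONFLICT

STATE = b0:10 b1:4 b2:8 b3:9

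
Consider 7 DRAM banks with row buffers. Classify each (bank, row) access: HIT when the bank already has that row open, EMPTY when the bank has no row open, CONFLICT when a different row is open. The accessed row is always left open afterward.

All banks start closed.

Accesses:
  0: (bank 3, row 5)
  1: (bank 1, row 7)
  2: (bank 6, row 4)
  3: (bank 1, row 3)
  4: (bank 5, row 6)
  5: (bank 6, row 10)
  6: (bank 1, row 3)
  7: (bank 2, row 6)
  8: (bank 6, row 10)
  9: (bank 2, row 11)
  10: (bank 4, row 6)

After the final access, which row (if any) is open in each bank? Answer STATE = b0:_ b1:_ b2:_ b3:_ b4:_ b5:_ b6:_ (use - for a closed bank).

#0 (3,5) E
#1 (1,7) E
#2 (6,4) E
#3 (1,3) C  (was 7)
#4 (5,6) E
#5 (6,10) C  (was 4)
#6 (1,3) H  (was 3)
#7 (2,6) E
#8 (6,10) H  (was 10)
#9 (2,11) C  (was 6)
#10 (4,6) E

STATE = b0:- b1:3 b2:11 b3:5 b4:6 b5:6 b6:10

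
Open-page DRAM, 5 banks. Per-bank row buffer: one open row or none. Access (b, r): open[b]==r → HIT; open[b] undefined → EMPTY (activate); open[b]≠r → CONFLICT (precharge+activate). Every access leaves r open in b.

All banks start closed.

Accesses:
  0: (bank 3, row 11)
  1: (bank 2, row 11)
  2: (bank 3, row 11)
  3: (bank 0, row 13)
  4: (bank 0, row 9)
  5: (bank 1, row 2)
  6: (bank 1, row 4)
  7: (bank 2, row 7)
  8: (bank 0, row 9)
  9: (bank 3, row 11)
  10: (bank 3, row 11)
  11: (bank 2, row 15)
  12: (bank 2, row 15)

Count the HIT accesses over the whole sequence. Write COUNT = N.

#0 (3,11) E
#1 (2,11) E
#2 (3,11) H  (was 11)
#3 (0,13) E
#4 (0,9) C  (was 13)
#5 (1,2) E
#6 (1,4) C  (was 2)
#7 (2,7) C  (was 11)
#8 (0,9) H  (was 9)
#9 (3,11) H  (was 11)
#10 (3,11) H  (was 11)
#11 (2,15) C  (was 7)
#12 (2,15) H  (was 15)

COUNT = 5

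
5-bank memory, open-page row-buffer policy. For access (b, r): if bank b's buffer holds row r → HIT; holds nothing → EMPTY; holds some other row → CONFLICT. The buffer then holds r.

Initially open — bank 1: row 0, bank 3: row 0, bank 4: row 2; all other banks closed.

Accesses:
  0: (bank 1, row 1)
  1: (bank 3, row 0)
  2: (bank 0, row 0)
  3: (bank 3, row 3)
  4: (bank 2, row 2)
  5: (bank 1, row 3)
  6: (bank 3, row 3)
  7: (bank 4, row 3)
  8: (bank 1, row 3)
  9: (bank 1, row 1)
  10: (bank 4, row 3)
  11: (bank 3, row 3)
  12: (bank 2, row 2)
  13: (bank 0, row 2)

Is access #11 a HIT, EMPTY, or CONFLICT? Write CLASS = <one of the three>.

CLASS = HIT

step 0: bank1 0->1 [CONFLICT]
step 1: bank3 0->0 [HIT]
step 2: bank0 None->0 [EMPTY]
step 3: bank3 0->3 [CONFLICT]
step 4: bank2 None->2 [EMPTY]
step 5: bank1 1->3 [CONFLICT]
step 6: bank3 3->3 [HIT]
step 7: bank4 2->3 [CONFLICT]
step 8: bank1 3->3 [HIT]
step 9: bank1 3->1 [CONFLICT]
step 10: bank4 3->3 [HIT]
step 11: bank3 3->3 [HIT]
step 12: bank2 2->2 [HIT]
step 13: bank0 0->2 [CONFLICT]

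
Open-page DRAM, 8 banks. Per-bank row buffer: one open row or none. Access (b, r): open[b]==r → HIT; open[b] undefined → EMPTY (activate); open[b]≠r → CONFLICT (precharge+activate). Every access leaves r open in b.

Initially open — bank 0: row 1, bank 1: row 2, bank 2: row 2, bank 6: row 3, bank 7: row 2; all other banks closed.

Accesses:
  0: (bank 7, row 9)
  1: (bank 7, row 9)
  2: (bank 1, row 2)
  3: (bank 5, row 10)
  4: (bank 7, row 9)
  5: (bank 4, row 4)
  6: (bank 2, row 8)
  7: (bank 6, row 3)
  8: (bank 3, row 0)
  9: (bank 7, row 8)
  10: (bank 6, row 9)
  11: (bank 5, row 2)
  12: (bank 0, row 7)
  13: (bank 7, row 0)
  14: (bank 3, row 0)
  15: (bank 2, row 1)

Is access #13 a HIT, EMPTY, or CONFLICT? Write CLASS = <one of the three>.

CLASS = CONFLICT

  [0] b7 r9: had r2 ⇒ C
  [1] b7 r9: had r9 ⇒ H
  [2] b1 r2: had r2 ⇒ H
  [3] b5 r10: no row ⇒ E
  [4] b7 r9: had r9 ⇒ H
  [5] b4 r4: no row ⇒ E
  [6] b2 r8: had r2 ⇒ C
  [7] b6 r3: had r3 ⇒ H
  [8] b3 r0: no row ⇒ E
  [9] b7 r8: had r9 ⇒ C
  [10] b6 r9: had r3 ⇒ C
  [11] b5 r2: had r10 ⇒ C
  [12] b0 r7: had r1 ⇒ C
  [13] b7 r0: had r8 ⇒ C
  [14] b3 r0: had r0 ⇒ H
  [15] b2 r1: had r8 ⇒ C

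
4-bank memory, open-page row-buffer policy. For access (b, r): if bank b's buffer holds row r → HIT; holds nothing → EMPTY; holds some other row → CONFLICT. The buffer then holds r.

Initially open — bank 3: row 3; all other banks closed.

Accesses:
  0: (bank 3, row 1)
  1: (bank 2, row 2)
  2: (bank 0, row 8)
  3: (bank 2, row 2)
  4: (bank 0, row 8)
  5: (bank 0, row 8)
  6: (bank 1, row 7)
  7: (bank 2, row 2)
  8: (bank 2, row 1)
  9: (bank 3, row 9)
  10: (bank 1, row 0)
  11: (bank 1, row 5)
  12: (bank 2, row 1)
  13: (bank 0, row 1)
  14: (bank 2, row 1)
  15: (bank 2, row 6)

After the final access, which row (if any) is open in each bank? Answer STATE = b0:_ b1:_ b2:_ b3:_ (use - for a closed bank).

STATE = b0:1 b1:5 b2:6 b3:9

step 0: bank3 3->1 [CONFLICT]
step 1: bank2 None->2 [EMPTY]
step 2: bank0 None->8 [EMPTY]
step 3: bank2 2->2 [HIT]
step 4: bank0 8->8 [HIT]
step 5: bank0 8->8 [HIT]
step 6: bank1 None->7 [EMPTY]
step 7: bank2 2->2 [HIT]
step 8: bank2 2->1 [CONFLICT]
step 9: bank3 1->9 [CONFLICT]
step 10: bank1 7->0 [CONFLICT]
step 11: bank1 0->5 [CONFLICT]
step 12: bank2 1->1 [HIT]
step 13: bank0 8->1 [CONFLICT]
step 14: bank2 1->1 [HIT]
step 15: bank2 1->6 [CONFLICT]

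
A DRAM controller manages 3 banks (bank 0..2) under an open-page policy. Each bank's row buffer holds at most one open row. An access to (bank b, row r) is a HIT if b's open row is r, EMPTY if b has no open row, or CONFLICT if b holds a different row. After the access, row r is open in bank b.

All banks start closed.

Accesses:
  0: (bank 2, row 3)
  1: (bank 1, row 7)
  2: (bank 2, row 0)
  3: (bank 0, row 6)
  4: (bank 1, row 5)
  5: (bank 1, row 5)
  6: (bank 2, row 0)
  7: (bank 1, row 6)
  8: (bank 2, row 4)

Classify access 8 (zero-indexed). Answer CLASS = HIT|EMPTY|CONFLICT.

CLASS = CONFLICT

0: bank 2 row 3 — prev None → EMPTY
1: bank 1 row 7 — prev None → EMPTY
2: bank 2 row 0 — prev 3 → CONFLICT
3: bank 0 row 6 — prev None → EMPTY
4: bank 1 row 5 — prev 7 → CONFLICT
5: bank 1 row 5 — prev 5 → HIT
6: bank 2 row 0 — prev 0 → HIT
7: bank 1 row 6 — prev 5 → CONFLICT
8: bank 2 row 4 — prev 0 → CONFLICT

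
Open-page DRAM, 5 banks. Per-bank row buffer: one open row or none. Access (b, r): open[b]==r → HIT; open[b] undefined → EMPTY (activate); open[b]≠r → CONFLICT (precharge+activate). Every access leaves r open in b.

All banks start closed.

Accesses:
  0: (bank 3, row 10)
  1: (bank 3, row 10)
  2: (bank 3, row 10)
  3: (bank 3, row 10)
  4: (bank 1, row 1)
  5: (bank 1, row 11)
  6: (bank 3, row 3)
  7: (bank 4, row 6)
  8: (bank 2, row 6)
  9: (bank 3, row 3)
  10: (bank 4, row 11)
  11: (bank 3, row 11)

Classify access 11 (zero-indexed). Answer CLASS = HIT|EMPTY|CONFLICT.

0: bank 3 row 10 — prev None → EMPTY
1: bank 3 row 10 — prev 10 → HIT
2: bank 3 row 10 — prev 10 → HIT
3: bank 3 row 10 — prev 10 → HIT
4: bank 1 row 1 — prev None → EMPTY
5: bank 1 row 11 — prev 1 → CONFLICT
6: bank 3 row 3 — prev 10 → CONFLICT
7: bank 4 row 6 — prev None → EMPTY
8: bank 2 row 6 — prev None → EMPTY
9: bank 3 row 3 — prev 3 → HIT
10: bank 4 row 11 — prev 6 → CONFLICT
11: bank 3 row 11 — prev 3 → CONFLICT

CLASS = CONFLICT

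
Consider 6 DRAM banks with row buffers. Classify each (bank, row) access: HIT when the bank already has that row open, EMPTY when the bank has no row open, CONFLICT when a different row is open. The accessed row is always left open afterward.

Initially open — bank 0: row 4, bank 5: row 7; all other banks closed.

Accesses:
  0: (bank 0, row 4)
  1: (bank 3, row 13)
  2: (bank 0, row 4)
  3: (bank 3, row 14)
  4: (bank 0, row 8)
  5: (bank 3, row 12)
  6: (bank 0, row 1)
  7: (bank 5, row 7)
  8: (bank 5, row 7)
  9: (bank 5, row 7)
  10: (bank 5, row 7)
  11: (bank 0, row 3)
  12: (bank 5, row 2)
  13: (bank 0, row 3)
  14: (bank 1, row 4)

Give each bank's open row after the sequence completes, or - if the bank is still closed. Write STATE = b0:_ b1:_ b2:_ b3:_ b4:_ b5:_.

STATE = b0:3 b1:4 b2:- b3:12 b4:- b5:2

#0 (0,4) H  (was 4)
#1 (3,13) E
#2 (0,4) H  (was 4)
#3 (3,14) C  (was 13)
#4 (0,8) C  (was 4)
#5 (3,12) C  (was 14)
#6 (0,1) C  (was 8)
#7 (5,7) H  (was 7)
#8 (5,7) H  (was 7)
#9 (5,7) H  (was 7)
#10 (5,7) H  (was 7)
#11 (0,3) C  (was 1)
#12 (5,2) C  (was 7)
#13 (0,3) H  (was 3)
#14 (1,4) E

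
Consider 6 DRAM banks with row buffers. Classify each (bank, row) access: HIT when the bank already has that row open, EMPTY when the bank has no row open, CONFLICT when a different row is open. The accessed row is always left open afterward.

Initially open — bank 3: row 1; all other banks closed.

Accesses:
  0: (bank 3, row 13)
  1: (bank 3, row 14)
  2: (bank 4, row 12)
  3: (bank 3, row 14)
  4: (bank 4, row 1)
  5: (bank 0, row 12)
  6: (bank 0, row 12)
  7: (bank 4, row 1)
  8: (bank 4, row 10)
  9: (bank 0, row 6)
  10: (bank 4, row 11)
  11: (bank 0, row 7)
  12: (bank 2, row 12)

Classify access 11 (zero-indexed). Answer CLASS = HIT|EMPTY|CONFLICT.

CLASS = CONFLICT

  [0] b3 r13: had r1 ⇒ C
  [1] b3 r14: had r13 ⇒ C
  [2] b4 r12: no row ⇒ E
  [3] b3 r14: had r14 ⇒ H
  [4] b4 r1: had r12 ⇒ C
  [5] b0 r12: no row ⇒ E
  [6] b0 r12: had r12 ⇒ H
  [7] b4 r1: had r1 ⇒ H
  [8] b4 r10: had r1 ⇒ C
  [9] b0 r6: had r12 ⇒ C
  [10] b4 r11: had r10 ⇒ C
  [11] b0 r7: had r6 ⇒ C
  [12] b2 r12: no row ⇒ E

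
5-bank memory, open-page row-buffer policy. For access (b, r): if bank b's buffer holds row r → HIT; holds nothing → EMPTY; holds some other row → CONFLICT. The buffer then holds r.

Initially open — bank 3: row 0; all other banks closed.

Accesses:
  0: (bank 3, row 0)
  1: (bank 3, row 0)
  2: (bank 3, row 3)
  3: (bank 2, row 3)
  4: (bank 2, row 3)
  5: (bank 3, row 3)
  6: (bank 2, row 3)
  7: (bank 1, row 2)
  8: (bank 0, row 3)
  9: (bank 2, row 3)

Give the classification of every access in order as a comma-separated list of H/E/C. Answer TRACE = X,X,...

TRACE = H,H,C,E,H,H,H,E,E,H

step 0: bank3 0->0 [HIT]
step 1: bank3 0->0 [HIT]
step 2: bank3 0->3 [CONFLICT]
step 3: bank2 None->3 [EMPTY]
step 4: bank2 3->3 [HIT]
step 5: bank3 3->3 [HIT]
step 6: bank2 3->3 [HIT]
step 7: bank1 None->2 [EMPTY]
step 8: bank0 None->3 [EMPTY]
step 9: bank2 3->3 [HIT]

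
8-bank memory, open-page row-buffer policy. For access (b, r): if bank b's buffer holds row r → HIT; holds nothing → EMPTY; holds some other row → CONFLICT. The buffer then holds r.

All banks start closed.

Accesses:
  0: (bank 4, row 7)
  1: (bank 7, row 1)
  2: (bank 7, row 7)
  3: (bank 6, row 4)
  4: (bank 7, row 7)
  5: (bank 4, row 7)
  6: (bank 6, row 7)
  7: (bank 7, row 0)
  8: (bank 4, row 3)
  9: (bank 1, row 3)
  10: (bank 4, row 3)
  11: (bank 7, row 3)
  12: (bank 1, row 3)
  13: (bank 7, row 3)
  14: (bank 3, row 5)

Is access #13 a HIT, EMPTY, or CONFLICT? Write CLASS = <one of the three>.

step 0: bank4 None->7 [EMPTY]
step 1: bank7 None->1 [EMPTY]
step 2: bank7 1->7 [CONFLICT]
step 3: bank6 None->4 [EMPTY]
step 4: bank7 7->7 [HIT]
step 5: bank4 7->7 [HIT]
step 6: bank6 4->7 [CONFLICT]
step 7: bank7 7->0 [CONFLICT]
step 8: bank4 7->3 [CONFLICT]
step 9: bank1 None->3 [EMPTY]
step 10: bank4 3->3 [HIT]
step 11: bank7 0->3 [CONFLICT]
step 12: bank1 3->3 [HIT]
step 13: bank7 3->3 [HIT]
step 14: bank3 None->5 [EMPTY]

CLASS = HIT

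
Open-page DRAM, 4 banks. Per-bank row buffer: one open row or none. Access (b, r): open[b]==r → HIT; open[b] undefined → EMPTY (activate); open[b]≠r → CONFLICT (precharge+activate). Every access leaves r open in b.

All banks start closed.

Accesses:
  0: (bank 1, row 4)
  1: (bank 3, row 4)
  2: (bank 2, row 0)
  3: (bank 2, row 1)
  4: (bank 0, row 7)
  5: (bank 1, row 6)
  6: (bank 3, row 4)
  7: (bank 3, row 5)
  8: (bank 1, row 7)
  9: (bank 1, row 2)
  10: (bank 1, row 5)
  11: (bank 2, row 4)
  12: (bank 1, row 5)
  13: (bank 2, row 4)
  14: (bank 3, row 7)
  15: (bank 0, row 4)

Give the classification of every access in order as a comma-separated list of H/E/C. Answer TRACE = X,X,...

#0 (1,4) E
#1 (3,4) E
#2 (2,0) E
#3 (2,1) C  (was 0)
#4 (0,7) E
#5 (1,6) C  (was 4)
#6 (3,4) H  (was 4)
#7 (3,5) C  (was 4)
#8 (1,7) C  (was 6)
#9 (1,2) C  (was 7)
#10 (1,5) C  (was 2)
#11 (2,4) C  (was 1)
#12 (1,5) H  (was 5)
#13 (2,4) H  (was 4)
#14 (3,7) C  (was 5)
#15 (0,4) C  (was 7)

TRACE = E,E,E,C,E,C,H,C,C,C,C,C,H,H,C,C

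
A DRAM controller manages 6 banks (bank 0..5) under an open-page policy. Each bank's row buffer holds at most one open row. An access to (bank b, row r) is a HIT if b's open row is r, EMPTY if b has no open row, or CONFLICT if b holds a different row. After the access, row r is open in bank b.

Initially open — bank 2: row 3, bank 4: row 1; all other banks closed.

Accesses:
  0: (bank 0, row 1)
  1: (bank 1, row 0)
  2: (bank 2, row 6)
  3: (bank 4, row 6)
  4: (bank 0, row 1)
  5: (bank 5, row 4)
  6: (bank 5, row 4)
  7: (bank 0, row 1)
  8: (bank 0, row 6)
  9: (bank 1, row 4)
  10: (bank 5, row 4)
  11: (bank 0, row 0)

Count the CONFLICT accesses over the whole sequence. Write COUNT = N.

  [0] b0 r1: no row ⇒ E
  [1] b1 r0: no row ⇒ E
  [2] b2 r6: had r3 ⇒ C
  [3] b4 r6: had r1 ⇒ C
  [4] b0 r1: had r1 ⇒ H
  [5] b5 r4: no row ⇒ E
  [6] b5 r4: had r4 ⇒ H
  [7] b0 r1: had r1 ⇒ H
  [8] b0 r6: had r1 ⇒ C
  [9] b1 r4: had r0 ⇒ C
  [10] b5 r4: had r4 ⇒ H
  [11] b0 r0: had r6 ⇒ C

COUNT = 5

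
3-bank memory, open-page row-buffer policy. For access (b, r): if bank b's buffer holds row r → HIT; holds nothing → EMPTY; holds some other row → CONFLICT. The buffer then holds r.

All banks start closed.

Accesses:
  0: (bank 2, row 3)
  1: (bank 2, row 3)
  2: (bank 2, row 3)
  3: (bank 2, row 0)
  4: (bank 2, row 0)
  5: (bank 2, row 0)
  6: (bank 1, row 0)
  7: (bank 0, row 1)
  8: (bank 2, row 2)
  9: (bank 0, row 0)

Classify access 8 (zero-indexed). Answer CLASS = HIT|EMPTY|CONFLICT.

CLASS = CONFLICT

#0 (2,3) E
#1 (2,3) H  (was 3)
#2 (2,3) H  (was 3)
#3 (2,0) C  (was 3)
#4 (2,0) H  (was 0)
#5 (2,0) H  (was 0)
#6 (1,0) E
#7 (0,1) E
#8 (2,2) C  (was 0)
#9 (0,0) C  (was 1)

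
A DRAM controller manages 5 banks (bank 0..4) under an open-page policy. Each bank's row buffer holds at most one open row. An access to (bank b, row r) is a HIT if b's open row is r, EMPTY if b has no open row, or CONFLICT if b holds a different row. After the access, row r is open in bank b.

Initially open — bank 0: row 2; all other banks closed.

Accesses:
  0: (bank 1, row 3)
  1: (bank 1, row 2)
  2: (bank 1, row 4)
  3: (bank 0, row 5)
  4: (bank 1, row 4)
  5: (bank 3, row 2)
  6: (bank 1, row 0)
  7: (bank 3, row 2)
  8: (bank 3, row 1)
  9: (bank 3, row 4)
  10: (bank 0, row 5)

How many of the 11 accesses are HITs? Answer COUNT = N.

step 0: bank1 None->3 [EMPTY]
step 1: bank1 3->2 [CONFLICT]
step 2: bank1 2->4 [CONFLICT]
step 3: bank0 2->5 [CONFLICT]
step 4: bank1 4->4 [HIT]
step 5: bank3 None->2 [EMPTY]
step 6: bank1 4->0 [CONFLICT]
step 7: bank3 2->2 [HIT]
step 8: bank3 2->1 [CONFLICT]
step 9: bank3 1->4 [CONFLICT]
step 10: bank0 5->5 [HIT]

COUNT = 3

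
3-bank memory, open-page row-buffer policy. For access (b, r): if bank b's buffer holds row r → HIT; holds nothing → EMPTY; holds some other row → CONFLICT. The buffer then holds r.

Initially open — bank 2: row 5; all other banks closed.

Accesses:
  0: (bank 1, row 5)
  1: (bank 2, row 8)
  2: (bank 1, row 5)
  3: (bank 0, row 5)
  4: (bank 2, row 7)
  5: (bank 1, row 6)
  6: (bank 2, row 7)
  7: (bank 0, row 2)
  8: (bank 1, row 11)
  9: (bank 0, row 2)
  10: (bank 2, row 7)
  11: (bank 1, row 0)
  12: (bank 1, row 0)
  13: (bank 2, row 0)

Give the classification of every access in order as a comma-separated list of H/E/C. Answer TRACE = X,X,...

TRACE = E,C,H,E,C,C,H,C,C,H,H,C,H,C

0: bank 1 row 5 — prev None → EMPTY
1: bank 2 row 8 — prev 5 → CONFLICT
2: bank 1 row 5 — prev 5 → HIT
3: bank 0 row 5 — prev None → EMPTY
4: bank 2 row 7 — prev 8 → CONFLICT
5: bank 1 row 6 — prev 5 → CONFLICT
6: bank 2 row 7 — prev 7 → HIT
7: bank 0 row 2 — prev 5 → CONFLICT
8: bank 1 row 11 — prev 6 → CONFLICT
9: bank 0 row 2 — prev 2 → HIT
10: bank 2 row 7 — prev 7 → HIT
11: bank 1 row 0 — prev 11 → CONFLICT
12: bank 1 row 0 — prev 0 → HIT
13: bank 2 row 0 — prev 7 → CONFLICT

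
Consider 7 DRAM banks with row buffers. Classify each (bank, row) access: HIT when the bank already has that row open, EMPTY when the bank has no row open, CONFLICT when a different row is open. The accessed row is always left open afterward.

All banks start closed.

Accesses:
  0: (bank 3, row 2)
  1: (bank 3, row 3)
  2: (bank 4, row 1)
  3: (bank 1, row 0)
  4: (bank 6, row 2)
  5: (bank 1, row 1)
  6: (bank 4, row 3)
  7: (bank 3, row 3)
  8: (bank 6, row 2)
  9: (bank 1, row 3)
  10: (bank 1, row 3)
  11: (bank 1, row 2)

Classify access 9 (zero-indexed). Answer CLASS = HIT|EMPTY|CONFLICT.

#0 (3,2) E
#1 (3,3) C  (was 2)
#2 (4,1) E
#3 (1,0) E
#4 (6,2) E
#5 (1,1) C  (was 0)
#6 (4,3) C  (was 1)
#7 (3,3) H  (was 3)
#8 (6,2) H  (was 2)
#9 (1,3) C  (was 1)
#10 (1,3) H  (was 3)
#11 (1,2) C  (was 3)

CLASS = CONFLICT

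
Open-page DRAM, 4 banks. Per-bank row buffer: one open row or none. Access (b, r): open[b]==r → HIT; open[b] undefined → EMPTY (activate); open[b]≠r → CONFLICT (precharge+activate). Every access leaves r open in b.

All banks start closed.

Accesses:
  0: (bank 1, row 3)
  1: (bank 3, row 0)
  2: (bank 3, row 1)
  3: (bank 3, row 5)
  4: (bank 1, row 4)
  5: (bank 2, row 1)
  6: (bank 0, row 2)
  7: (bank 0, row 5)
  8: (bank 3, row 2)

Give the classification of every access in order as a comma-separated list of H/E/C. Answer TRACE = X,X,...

0: bank 1 row 3 — prev None → EMPTY
1: bank 3 row 0 — prev None → EMPTY
2: bank 3 row 1 — prev 0 → CONFLICT
3: bank 3 row 5 — prev 1 → CONFLICT
4: bank 1 row 4 — prev 3 → CONFLICT
5: bank 2 row 1 — prev None → EMPTY
6: bank 0 row 2 — prev None → EMPTY
7: bank 0 row 5 — prev 2 → CONFLICT
8: bank 3 row 2 — prev 5 → CONFLICT

TRACE = E,E,C,C,C,E,E,C,C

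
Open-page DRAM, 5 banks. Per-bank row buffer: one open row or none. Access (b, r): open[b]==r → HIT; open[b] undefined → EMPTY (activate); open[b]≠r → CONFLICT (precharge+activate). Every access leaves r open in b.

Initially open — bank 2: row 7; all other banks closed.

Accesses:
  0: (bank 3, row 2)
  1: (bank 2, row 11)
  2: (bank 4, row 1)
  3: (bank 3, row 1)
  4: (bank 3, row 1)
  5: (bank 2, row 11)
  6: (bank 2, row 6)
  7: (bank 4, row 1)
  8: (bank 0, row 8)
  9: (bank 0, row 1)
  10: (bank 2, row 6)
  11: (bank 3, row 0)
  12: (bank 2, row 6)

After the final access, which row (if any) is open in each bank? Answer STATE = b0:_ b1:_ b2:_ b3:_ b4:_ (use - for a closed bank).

0: bank 3 row 2 — prev None → EMPTY
1: bank 2 row 11 — prev 7 → CONFLICT
2: bank 4 row 1 — prev None → EMPTY
3: bank 3 row 1 — prev 2 → CONFLICT
4: bank 3 row 1 — prev 1 → HIT
5: bank 2 row 11 — prev 11 → HIT
6: bank 2 row 6 — prev 11 → CONFLICT
7: bank 4 row 1 — prev 1 → HIT
8: bank 0 row 8 — prev None → EMPTY
9: bank 0 row 1 — prev 8 → CONFLICT
10: bank 2 row 6 — prev 6 → HIT
11: bank 3 row 0 — prev 1 → CONFLICT
12: bank 2 row 6 — prev 6 → HIT

STATE = b0:1 b1:- b2:6 b3:0 b4:1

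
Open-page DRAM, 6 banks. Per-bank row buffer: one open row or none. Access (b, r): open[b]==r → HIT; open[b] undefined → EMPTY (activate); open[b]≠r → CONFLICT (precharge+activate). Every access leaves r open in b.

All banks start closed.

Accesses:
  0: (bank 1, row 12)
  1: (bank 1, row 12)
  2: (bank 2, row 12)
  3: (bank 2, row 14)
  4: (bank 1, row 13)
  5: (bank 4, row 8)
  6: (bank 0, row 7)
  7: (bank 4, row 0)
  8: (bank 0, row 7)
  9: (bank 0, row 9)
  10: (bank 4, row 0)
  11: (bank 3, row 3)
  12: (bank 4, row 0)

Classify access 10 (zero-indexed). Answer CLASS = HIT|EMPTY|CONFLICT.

CLASS = HIT

0: bank 1 row 12 — prev None → EMPTY
1: bank 1 row 12 — prev 12 → HIT
2: bank 2 row 12 — prev None → EMPTY
3: bank 2 row 14 — prev 12 → CONFLICT
4: bank 1 row 13 — prev 12 → CONFLICT
5: bank 4 row 8 — prev None → EMPTY
6: bank 0 row 7 — prev None → EMPTY
7: bank 4 row 0 — prev 8 → CONFLICT
8: bank 0 row 7 — prev 7 → HIT
9: bank 0 row 9 — prev 7 → CONFLICT
10: bank 4 row 0 — prev 0 → HIT
11: bank 3 row 3 — prev None → EMPTY
12: bank 4 row 0 — prev 0 → HIT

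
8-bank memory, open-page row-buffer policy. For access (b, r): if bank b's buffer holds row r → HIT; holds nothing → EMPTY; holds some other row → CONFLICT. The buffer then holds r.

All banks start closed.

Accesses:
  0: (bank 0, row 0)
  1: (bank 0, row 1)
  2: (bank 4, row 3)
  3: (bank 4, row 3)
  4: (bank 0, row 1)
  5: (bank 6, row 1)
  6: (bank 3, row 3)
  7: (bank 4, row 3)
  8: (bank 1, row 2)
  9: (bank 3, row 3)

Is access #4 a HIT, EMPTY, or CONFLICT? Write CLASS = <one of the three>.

CLASS = HIT

0: bank 0 row 0 — prev None → EMPTY
1: bank 0 row 1 — prev 0 → CONFLICT
2: bank 4 row 3 — prev None → EMPTY
3: bank 4 row 3 — prev 3 → HIT
4: bank 0 row 1 — prev 1 → HIT
5: bank 6 row 1 — prev None → EMPTY
6: bank 3 row 3 — prev None → EMPTY
7: bank 4 row 3 — prev 3 → HIT
8: bank 1 row 2 — prev None → EMPTY
9: bank 3 row 3 — prev 3 → HIT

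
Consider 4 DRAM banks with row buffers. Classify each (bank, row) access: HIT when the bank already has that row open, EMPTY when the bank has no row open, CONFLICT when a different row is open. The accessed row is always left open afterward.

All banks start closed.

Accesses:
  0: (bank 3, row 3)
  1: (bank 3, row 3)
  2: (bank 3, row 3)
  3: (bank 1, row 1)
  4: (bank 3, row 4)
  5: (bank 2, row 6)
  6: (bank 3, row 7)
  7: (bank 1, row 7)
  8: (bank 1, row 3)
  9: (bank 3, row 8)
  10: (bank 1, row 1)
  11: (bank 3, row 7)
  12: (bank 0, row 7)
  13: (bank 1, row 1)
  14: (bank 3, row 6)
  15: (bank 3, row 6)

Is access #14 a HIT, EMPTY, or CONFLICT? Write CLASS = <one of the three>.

CLASS = CONFLICT

  [0] b3 r3: no row ⇒ E
  [1] b3 r3: had r3 ⇒ H
  [2] b3 r3: had r3 ⇒ H
  [3] b1 r1: no row ⇒ E
  [4] b3 r4: had r3 ⇒ C
  [5] b2 r6: no row ⇒ E
  [6] b3 r7: had r4 ⇒ C
  [7] b1 r7: had r1 ⇒ C
  [8] b1 r3: had r7 ⇒ C
  [9] b3 r8: had r7 ⇒ C
  [10] b1 r1: had r3 ⇒ C
  [11] b3 r7: had r8 ⇒ C
  [12] b0 r7: no row ⇒ E
  [13] b1 r1: had r1 ⇒ H
  [14] b3 r6: had r7 ⇒ C
  [15] b3 r6: had r6 ⇒ H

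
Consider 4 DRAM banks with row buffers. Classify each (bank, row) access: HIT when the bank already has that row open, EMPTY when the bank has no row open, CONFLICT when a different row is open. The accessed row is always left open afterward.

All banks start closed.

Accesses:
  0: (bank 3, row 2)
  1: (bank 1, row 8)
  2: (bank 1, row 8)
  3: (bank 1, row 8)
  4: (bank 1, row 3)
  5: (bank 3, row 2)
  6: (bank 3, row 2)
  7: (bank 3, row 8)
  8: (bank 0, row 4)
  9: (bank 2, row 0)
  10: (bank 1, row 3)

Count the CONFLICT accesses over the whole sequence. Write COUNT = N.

#0 (3,2) E
#1 (1,8) E
#2 (1,8) H  (was 8)
#3 (1,8) H  (was 8)
#4 (1,3) C  (was 8)
#5 (3,2) H  (was 2)
#6 (3,2) H  (was 2)
#7 (3,8) C  (was 2)
#8 (0,4) E
#9 (2,0) E
#10 (1,3) H  (was 3)

COUNT = 2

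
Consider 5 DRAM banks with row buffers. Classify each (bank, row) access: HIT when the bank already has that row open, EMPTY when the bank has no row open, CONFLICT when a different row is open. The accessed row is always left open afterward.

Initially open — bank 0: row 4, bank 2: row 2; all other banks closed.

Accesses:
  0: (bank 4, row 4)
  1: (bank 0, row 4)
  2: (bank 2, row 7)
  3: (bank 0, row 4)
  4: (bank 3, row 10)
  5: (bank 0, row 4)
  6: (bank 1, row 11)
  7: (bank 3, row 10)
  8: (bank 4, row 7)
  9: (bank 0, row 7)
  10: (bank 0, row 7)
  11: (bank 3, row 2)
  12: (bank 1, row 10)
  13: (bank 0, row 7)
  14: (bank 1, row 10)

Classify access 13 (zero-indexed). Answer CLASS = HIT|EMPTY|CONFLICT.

0: bank 4 row 4 — prev None → EMPTY
1: bank 0 row 4 — prev 4 → HIT
2: bank 2 row 7 — prev 2 → CONFLICT
3: bank 0 row 4 — prev 4 → HIT
4: bank 3 row 10 — prev None → EMPTY
5: bank 0 row 4 — prev 4 → HIT
6: bank 1 row 11 — prev None → EMPTY
7: bank 3 row 10 — prev 10 → HIT
8: bank 4 row 7 — prev 4 → CONFLICT
9: bank 0 row 7 — prev 4 → CONFLICT
10: bank 0 row 7 — prev 7 → HIT
11: bank 3 row 2 — prev 10 → CONFLICT
12: bank 1 row 10 — prev 11 → CONFLICT
13: bank 0 row 7 — prev 7 → HIT
14: bank 1 row 10 — prev 10 → HIT

CLASS = HIT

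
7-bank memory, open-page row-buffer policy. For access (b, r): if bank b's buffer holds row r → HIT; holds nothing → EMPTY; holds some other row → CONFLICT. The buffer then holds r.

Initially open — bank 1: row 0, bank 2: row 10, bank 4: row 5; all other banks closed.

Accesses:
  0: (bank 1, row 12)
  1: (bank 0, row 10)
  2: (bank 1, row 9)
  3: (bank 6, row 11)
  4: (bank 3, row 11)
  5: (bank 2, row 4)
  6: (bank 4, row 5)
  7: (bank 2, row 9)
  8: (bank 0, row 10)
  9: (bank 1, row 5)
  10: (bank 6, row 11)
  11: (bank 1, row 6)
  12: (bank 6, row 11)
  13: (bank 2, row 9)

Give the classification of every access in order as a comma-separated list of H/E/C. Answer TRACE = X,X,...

TRACE = C,E,C,E,E,C,H,C,H,C,H,C,H,H

0: bank 1 row 12 — prev 0 → CONFLICT
1: bank 0 row 10 — prev None → EMPTY
2: bank 1 row 9 — prev 12 → CONFLICT
3: bank 6 row 11 — prev None → EMPTY
4: bank 3 row 11 — prev None → EMPTY
5: bank 2 row 4 — prev 10 → CONFLICT
6: bank 4 row 5 — prev 5 → HIT
7: bank 2 row 9 — prev 4 → CONFLICT
8: bank 0 row 10 — prev 10 → HIT
9: bank 1 row 5 — prev 9 → CONFLICT
10: bank 6 row 11 — prev 11 → HIT
11: bank 1 row 6 — prev 5 → CONFLICT
12: bank 6 row 11 — prev 11 → HIT
13: bank 2 row 9 — prev 9 → HIT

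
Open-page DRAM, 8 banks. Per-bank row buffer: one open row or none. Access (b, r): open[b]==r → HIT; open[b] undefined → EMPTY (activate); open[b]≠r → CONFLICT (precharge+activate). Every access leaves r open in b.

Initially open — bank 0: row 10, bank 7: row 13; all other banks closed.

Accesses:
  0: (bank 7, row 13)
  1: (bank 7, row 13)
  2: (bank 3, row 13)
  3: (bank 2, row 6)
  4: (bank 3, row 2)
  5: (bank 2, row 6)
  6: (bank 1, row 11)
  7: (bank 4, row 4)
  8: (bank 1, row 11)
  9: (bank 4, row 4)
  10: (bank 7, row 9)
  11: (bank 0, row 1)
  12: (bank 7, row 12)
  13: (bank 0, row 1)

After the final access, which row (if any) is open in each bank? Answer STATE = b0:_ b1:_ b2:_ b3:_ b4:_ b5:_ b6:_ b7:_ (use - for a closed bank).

STATE = b0:1 b1:11 b2:6 b3:2 b4:4 b5:- b6:- b7:12

step 0: bank7 13->13 [HIT]
step 1: bank7 13->13 [HIT]
step 2: bank3 None->13 [EMPTY]
step 3: bank2 None->6 [EMPTY]
step 4: bank3 13->2 [CONFLICT]
step 5: bank2 6->6 [HIT]
step 6: bank1 None->11 [EMPTY]
step 7: bank4 None->4 [EMPTY]
step 8: bank1 11->11 [HIT]
step 9: bank4 4->4 [HIT]
step 10: bank7 13->9 [CONFLICT]
step 11: bank0 10->1 [CONFLICT]
step 12: bank7 9->12 [CONFLICT]
step 13: bank0 1->1 [HIT]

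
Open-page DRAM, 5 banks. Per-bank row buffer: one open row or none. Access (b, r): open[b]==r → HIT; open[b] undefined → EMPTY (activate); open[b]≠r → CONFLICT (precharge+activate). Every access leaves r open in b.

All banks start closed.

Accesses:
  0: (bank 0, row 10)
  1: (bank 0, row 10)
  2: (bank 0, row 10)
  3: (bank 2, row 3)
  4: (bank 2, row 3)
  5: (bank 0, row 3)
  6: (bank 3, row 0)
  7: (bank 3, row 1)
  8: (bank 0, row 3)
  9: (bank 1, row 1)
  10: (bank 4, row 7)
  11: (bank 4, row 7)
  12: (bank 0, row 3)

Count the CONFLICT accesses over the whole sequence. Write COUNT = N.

step 0: bank0 None->10 [EMPTY]
step 1: bank0 10->10 [HIT]
step 2: bank0 10->10 [HIT]
step 3: bank2 None->3 [EMPTY]
step 4: bank2 3->3 [HIT]
step 5: bank0 10->3 [CONFLICT]
step 6: bank3 None->0 [EMPTY]
step 7: bank3 0->1 [CONFLICT]
step 8: bank0 3->3 [HIT]
step 9: bank1 None->1 [EMPTY]
step 10: bank4 None->7 [EMPTY]
step 11: bank4 7->7 [HIT]
step 12: bank0 3->3 [HIT]

COUNT = 2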